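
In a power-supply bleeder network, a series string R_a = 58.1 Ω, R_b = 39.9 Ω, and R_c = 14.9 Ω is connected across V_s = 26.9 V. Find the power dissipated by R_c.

P ≈ 0.846 W

ΣR = 112.9 Ω → I = 26.9/112.9 = 0.2383 A.
P = I²R = 0.05677 × 14.9 = 0.8459 W.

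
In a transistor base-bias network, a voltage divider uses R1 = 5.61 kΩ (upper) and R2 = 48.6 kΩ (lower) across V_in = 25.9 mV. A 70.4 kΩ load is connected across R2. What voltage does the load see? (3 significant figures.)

V_out ≈ 21.7 mV

R2 ‖ R_L = (48.6 × 70.4)/(48.6 + 70.4) = 28.75 kΩ.
Then V_out = V_in · R2'/(R1 + R2') = 25.9 × 28.75/34.36 = 21.67 mV.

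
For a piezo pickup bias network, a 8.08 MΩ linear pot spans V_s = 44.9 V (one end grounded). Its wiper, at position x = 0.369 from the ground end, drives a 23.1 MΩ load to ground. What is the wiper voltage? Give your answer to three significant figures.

V_out ≈ 15.3 V

Lower segment x·R_p = 2.982 MΩ; upper segment (1−x)·R_p = 5.098 MΩ.
R_L loads the lower segment: effective lower R = 2.641 MΩ.
Loaded-divider output: V_out = 44.9 × 0.3412 = 15.32 V.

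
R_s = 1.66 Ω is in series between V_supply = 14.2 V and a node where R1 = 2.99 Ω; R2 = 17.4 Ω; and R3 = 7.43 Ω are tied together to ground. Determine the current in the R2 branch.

I ≈ 0.435 A

Parallel bank: R_p = 1/(1/2.99 + 1/17.4 + 1/7.43) = 1.899 Ω.
V_A = 14.2 × 1.899/3.559 = 7.577 V.
Branch current I = V_A/R2 = 7.577/17.4 = 0.4355 A.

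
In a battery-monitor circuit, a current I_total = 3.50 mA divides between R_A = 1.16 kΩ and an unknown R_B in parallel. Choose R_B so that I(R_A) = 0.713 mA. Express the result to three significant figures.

Two-branch current divider: I_A = I_total · R_B/(R_A + R_B).
With f = 0.2037, R_B = R_A · f/(1−f) = 1.16 × 0.2558 = 0.2968 kΩ.

R_B ≈ 0.297 kΩ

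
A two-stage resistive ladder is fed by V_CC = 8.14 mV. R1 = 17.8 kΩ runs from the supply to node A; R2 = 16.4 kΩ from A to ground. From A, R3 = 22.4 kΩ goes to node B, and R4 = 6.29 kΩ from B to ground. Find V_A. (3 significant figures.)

Looking into the second stage from A: R3 + R4 = 28.69 kΩ appears in parallel with R2.
Effective lower resistance at A: R2 ‖ 28.69 = 10.44 kΩ.
First divider: V_A = V_CC · 10.44/(17.8 + 10.44) = 3.008 mV.

V_A ≈ 3.01 mV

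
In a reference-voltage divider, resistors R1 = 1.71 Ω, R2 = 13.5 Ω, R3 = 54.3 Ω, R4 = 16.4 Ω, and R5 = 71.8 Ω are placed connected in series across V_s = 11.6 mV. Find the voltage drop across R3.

ΣR = 1.71 + 13.5 + 54.3 + 16.4 + 71.8 = 157.7 Ω.
Voltage divider: V = V_s · (54.30 / 157.7) = 11.6 × 0.3443 = 3.994 mV.

V ≈ 3.99 mV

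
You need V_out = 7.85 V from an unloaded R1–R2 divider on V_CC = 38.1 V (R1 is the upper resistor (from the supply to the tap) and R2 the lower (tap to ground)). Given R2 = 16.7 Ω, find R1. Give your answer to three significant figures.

Required fraction k = V_out/V_CC = 0.2060.
Rearranging, R1 = R2·(1−k)/k = 16.7 × 3.854 = 64.35 Ω.

R1 ≈ 64.4 Ω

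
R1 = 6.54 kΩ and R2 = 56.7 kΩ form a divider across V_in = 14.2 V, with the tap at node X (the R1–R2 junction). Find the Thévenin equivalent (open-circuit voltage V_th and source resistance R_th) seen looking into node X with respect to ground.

V_th ≈ 12.7 V, R_th ≈ 5.86 kΩ

With X open, the divider is unloaded: V_th = 14.2 × 56.7/63.24 = 12.73 V.
Looking into X with the source shorted: R_th = R1·R2/(R1+R2) = 6.540 × 56.7/63.24 = 5.864 kΩ.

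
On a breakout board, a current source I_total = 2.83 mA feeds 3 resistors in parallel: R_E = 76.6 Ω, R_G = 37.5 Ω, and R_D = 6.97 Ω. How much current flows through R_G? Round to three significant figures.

I ≈ 0.412 mA

Total conductance ΣG = 1/76.6 + 1/37.5 + 1/6.97 = 0.1832 (units of 1/Ω).
R_G takes the fraction G_k/ΣG = 0.02667/0.1832 = 0.1456, so I = 2.83 × 0.1456 = 0.4120 mA.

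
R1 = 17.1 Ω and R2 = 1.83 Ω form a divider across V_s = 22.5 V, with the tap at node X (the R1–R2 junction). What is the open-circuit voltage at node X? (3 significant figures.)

Open-circuit (no load on X): V_th = V_s · R2/(R1 + R2) = 22.5 × 1.83/(17.10 + 1.83) = 2.175 V.

V_th ≈ 2.18 V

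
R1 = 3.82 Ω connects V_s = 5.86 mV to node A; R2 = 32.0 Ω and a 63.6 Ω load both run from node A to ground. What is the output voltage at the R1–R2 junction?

V_out ≈ 4.97 mV

The load sits in parallel with R2, giving an effective lower resistance R2' = R2·R_L/(R2+R_L) = 21.29 Ω.
Now apply the divider: V_out = 5.86 × 0.8479 = 4.968 mV.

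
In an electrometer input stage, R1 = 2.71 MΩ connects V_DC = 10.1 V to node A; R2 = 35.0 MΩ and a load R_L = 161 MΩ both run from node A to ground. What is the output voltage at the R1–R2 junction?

The load sits in parallel with R2, giving an effective lower resistance R2' = R2·R_L/(R2+R_L) = 28.75 MΩ.
Then V_out = V_DC · R2'/(R1 + R2') = 10.1 × 28.75/31.46 = 9.230 V.

V_out ≈ 9.23 V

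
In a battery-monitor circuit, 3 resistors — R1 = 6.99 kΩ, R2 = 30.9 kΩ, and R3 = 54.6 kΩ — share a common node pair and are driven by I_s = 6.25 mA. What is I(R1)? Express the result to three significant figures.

I ≈ 4.62 mA

Conductances: ΣG = 1/6.99 + 1/30.9 + 1/54.6 = 0.1937 (1/kΩ).
By the current-divider rule, I = I_s · G_k/ΣG = 6.25 × 0.7384 = 4.615 mA.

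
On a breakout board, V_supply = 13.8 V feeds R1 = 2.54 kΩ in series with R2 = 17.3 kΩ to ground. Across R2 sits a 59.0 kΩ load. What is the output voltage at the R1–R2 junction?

V_out ≈ 11.6 V

R2 ‖ R_L = (17.3 × 59.0)/(17.3 + 59.0) = 13.38 kΩ.
Now apply the divider: V_out = 13.8 × 0.8404 = 11.60 V.
(Unloaded it would be 12.0 V; the load pulls it down.)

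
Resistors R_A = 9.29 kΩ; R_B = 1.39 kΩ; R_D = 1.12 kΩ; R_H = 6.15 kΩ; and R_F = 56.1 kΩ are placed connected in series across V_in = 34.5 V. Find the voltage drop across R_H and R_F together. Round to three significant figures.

V ≈ 29.0 V

Total series resistance ΣR = 9.29 + 1.39 + 1.12 + 6.15 + 56.1 = 74.05 kΩ.
R_{R_H..R_F} = 6.15 + 56.1 = 62.25 kΩ.
V = V_in · R/ΣR = 34.5 × 0.8406 = 29.00 V.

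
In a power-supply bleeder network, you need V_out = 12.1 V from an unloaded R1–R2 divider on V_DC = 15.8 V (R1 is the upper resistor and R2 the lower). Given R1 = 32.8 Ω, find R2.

V_out/V_DC = R2/(R1+R2) = 0.7658.
Rearranging, R2 = R1·k/(1−k) = 32.8 × 3.270 = 107.3 Ω.

R2 ≈ 107 Ω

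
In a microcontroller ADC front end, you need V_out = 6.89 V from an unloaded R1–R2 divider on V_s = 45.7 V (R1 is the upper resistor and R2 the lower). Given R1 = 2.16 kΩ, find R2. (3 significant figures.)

R2 ≈ 0.383 kΩ

Required fraction k = V_out/V_s = 0.1508.
So R2 = R1 · V_out/(V_s − V_out) = 2.16 × 6.89/(45.7 − 6.89) = 2.16 × 0.1775 = 0.3835 kΩ.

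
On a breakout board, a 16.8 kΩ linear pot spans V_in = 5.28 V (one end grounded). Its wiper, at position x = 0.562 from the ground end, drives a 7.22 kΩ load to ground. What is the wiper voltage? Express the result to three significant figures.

The pot divides into 7.358 kΩ above the wiper and 9.442 kΩ below.
Lower segment in parallel with the load: 9.442 ‖ 7.22 = 4.091 kΩ.
V_out = 5.28 × 4.091/(7.358 + 4.091) = 1.887 V.
(Unloaded: V_out = x·V_in = 2.97 V.)

V_out ≈ 1.89 V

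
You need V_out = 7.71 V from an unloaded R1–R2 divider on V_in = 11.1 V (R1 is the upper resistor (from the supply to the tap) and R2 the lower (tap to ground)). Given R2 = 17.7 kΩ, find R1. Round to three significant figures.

The divider ratio is R2/(R1+R2) = 7.71/11.1 = 0.6946.
So R1 = R2 · (V_in/V_out − 1) = 17.7 × (11.1/7.71 − 1) = 17.7 × 0.4397 = 7.782 kΩ.

R1 ≈ 7.78 kΩ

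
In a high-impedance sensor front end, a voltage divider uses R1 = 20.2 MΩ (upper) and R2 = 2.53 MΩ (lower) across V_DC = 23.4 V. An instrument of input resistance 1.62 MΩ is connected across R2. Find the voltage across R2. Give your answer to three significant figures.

The load sits in parallel with R2, giving an effective lower resistance R2' = R2·R_L/(R2+R_L) = 0.9876 MΩ.
Now apply the divider: V_out = 23.4 × 0.04661 = 1.091 V.

V_out ≈ 1.09 V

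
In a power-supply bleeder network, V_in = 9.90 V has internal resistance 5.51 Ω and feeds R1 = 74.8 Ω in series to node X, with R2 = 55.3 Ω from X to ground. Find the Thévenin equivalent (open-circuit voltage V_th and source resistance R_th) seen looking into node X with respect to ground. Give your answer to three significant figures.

V_th ≈ 4.04 V, R_th ≈ 32.7 Ω

R1' = 5.51 + 74.8 = 80.31 Ω (source resistance + R1).
Open-circuit (no load on X): V_th = V_in · R2/(R1' + R2) = 9.90 × 55.3/(80.31 + 55.3) = 4.037 V.
With V_in suppressed (replaced by a short), R_th = R1' ‖ R2 = (80.31 × 55.3)/(80.31 + 55.3) = 32.75 Ω.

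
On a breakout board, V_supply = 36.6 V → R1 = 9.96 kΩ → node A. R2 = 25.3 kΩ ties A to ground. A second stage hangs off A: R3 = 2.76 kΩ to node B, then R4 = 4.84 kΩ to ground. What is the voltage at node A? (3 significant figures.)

V_A ≈ 13.5 V

Looking into the second stage from A: R3 + R4 = 7.600 kΩ appears in parallel with R2.
R2 ‖ (R3+R4) = 5.844 kΩ.
V_A = 36.6 × 5.844/(9.96 + 5.844) = 13.53 V.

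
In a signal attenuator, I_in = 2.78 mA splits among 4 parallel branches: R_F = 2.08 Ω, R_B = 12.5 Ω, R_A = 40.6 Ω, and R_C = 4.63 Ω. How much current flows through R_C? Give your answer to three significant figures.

ΣG = 1/2.08 + 1/12.5 + 1/40.6 + 1/4.63 = 0.8014.
R_C takes the fraction G_k/ΣG = 0.2160/0.8014 = 0.2695, so I = 2.78 × 0.2695 = 0.7492 mA.

I ≈ 0.749 mA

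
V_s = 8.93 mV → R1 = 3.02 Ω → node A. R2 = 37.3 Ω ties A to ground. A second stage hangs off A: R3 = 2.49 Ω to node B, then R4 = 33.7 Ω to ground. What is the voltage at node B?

Node A sees R2 in parallel with the series input of stage 2, R3 + R4 = 36.19 Ω.
R2 ‖ (R3+R4) = 18.37 Ω.
V_A = 8.93 × 18.37/(3.02 + 18.37) = 7.669 mV.
Stage 2 is unloaded, so V_B = V_A · R4/(R3+R4) = 7.669 × 33.7/36.19 = 7.141 mV.

V_B ≈ 7.14 mV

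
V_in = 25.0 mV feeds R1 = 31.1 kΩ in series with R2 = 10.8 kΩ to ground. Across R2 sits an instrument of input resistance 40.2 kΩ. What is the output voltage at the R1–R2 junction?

First combine the lower leg with the load: R2 ‖ R_L = 8.513 kΩ.
Voltage divider with the loaded lower leg: V_out = 25.0 × 8.513/(31.1 + 8.513) = 25.0 × 0.2149 = 5.373 mV.

V_out ≈ 5.37 mV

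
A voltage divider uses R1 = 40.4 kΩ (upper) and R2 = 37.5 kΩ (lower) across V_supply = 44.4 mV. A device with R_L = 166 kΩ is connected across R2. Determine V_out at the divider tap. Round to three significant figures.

R2 ‖ R_L = (37.5 × 166)/(37.5 + 166) = 30.59 kΩ.
Now apply the divider: V_out = 44.4 × 0.4309 = 19.13 mV.

V_out ≈ 19.1 mV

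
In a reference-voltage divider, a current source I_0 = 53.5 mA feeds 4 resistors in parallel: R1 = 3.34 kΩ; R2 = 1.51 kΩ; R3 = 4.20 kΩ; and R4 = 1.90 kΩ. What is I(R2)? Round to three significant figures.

Total conductance ΣG = 1/3.34 + 1/1.51 + 1/4.20 + 1/1.90 = 1.726 (units of 1/kΩ).
By the current-divider rule, I = I_0 · G_k/ΣG = 53.5 × 0.3837 = 20.53 mA.

I ≈ 20.5 mA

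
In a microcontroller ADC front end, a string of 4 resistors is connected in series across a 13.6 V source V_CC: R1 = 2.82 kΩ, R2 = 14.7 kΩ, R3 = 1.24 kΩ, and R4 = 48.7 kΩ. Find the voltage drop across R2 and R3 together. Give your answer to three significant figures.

Total series resistance ΣR = 2.82 + 14.7 + 1.24 + 48.7 = 67.46 kΩ.
R_{R2..R3} = 14.7 + 1.24 = 15.94 kΩ.
V = V_CC · R/ΣR = 13.6 × 0.2363 = 3.214 V.

V ≈ 3.21 V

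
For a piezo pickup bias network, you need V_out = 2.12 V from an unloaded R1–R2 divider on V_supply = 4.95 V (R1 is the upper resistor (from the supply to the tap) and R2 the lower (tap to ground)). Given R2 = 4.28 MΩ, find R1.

Required fraction k = V_out/V_supply = 0.4283.
R1 = R2·(1/k − 1) = 4.28 × 1.335 = 5.713 MΩ.

R1 ≈ 5.71 MΩ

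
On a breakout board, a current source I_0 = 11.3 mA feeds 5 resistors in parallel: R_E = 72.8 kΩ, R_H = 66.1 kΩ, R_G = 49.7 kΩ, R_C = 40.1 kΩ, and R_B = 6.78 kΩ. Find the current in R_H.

I ≈ 0.772 mA

Total conductance ΣG = 1/72.8 + 1/66.1 + 1/49.7 + 1/40.1 + 1/6.78 = 0.2214 (units of 1/kΩ).
Current divider: I(R_H) = I_0 · G_k/ΣG = 11.3 × (0.01513/0.2214) = 11.3 × 0.06833 = 0.7721 mA.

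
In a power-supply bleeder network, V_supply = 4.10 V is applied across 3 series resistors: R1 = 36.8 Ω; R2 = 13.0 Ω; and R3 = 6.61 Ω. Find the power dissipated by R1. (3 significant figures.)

P ≈ 0.194 W

ΣR = 56.41 Ω → I = 4.10/56.41 = 0.07268 A.
P = I²R = 0.005283 × 36.8 = 0.1944 W.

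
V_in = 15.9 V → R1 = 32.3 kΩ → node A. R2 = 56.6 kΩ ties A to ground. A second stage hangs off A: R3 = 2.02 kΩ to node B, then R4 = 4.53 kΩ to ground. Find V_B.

Node A sees R2 in parallel with the series input of stage 2, R3 + R4 = 6.550 kΩ.
R2 ‖ (R3+R4) = 5.871 kΩ.
So V_A = 15.9 × 0.1538 = 2.445 V.
V_B = V_A × 0.6916 = 1.691 V.

V_B ≈ 1.69 V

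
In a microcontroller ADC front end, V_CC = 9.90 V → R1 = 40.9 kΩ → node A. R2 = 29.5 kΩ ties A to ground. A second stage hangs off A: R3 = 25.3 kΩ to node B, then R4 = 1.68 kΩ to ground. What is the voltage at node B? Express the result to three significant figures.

Node A sees R2 in parallel with the series input of stage 2, R3 + R4 = 26.98 kΩ.
Effective lower resistance at A: R2 ‖ 26.98 = 14.09 kΩ.
So V_A = 9.90 × 0.2563 = 2.537 V.
Then the unloaded second divider: V_B = V_A × R4/(R3+R4) = 2.537 × 0.06227 = 0.1580 V.

V_B ≈ 0.158 V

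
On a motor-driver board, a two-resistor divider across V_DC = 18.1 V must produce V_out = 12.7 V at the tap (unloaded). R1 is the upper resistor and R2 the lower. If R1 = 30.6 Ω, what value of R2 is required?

Required fraction k = V_out/V_DC = 0.7017.
R2 = R1 · 0.7017/(1 − 0.7017) = 71.97 Ω.

R2 ≈ 72.0 Ω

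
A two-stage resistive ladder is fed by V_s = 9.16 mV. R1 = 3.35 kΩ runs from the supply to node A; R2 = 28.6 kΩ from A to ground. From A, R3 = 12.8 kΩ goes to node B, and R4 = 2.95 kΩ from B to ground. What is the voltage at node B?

The second stage (R3 + R4 = 15.75 kΩ) loads node A in parallel with R2.
Effective lower resistance at A: R2 ‖ 15.75 = 10.16 kΩ.
First divider: V_A = V_s · 10.16/(3.35 + 10.16) = 6.888 mV.
Then the unloaded second divider: V_B = V_A × R4/(R3+R4) = 6.888 × 0.1873 = 1.290 mV.

V_B ≈ 1.29 mV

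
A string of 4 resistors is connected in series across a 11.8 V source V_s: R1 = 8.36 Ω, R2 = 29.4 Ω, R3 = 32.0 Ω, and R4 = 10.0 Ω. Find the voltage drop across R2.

V ≈ 4.35 V

ΣR = 8.36 + 29.4 + 32.0 + 10.0 = 79.76 Ω.
By the voltage-divider rule, V = 11.8 × 29.40/79.76 = 4.350 V.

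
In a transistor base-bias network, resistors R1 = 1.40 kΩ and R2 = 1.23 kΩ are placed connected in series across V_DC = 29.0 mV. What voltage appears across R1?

Total series resistance ΣR = 1.40 + 1.23 = 2.630 kΩ.
V = V_DC · R/ΣR = 29.0 × 0.5323 = 15.44 mV.

V ≈ 15.4 mV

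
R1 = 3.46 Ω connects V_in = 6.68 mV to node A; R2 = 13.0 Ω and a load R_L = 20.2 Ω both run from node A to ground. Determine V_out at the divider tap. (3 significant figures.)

V_out ≈ 4.65 mV

R2 ‖ R_L = (13.0 × 20.2)/(13.0 + 20.2) = 7.910 Ω.
Voltage divider with the loaded lower leg: V_out = 6.68 × 7.910/(3.46 + 7.910) = 6.68 × 0.6957 = 4.647 mV.
(Unloaded it would be 5.28 mV; the load pulls it down.)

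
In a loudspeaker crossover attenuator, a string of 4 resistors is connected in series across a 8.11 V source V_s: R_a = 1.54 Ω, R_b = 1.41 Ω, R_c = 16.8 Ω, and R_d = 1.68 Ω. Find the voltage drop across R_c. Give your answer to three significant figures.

V ≈ 6.36 V

Series total: ΣR = 1.54 + 1.41 + 16.8 + 1.68 = 21.43 Ω.
V = V_s · R/ΣR = 8.11 × 0.7839 = 6.358 V.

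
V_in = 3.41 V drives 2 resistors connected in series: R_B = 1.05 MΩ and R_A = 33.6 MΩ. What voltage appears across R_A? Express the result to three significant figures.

ΣR = 1.05 + 33.6 = 34.65 MΩ.
V = V_in · R/ΣR = 3.41 × 0.9697 = 3.307 V.

V ≈ 3.31 V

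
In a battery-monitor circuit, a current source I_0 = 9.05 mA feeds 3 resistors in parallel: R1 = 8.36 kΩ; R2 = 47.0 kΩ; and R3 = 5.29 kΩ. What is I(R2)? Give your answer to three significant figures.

I ≈ 0.584 mA

Conductances: ΣG = 1/8.36 + 1/47.0 + 1/5.29 = 0.3299 (1/kΩ).
R2 takes the fraction G_k/ΣG = 0.02128/0.3299 = 0.06449, so I = 9.05 × 0.06449 = 0.5836 mA.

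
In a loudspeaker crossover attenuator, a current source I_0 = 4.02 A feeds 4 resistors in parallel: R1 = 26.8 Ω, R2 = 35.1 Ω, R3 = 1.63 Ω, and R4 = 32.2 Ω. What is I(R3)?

I ≈ 3.47 A

ΣG = 1/26.8 + 1/35.1 + 1/1.63 + 1/32.2 = 0.7104.
R3 takes the fraction G_k/ΣG = 0.6135/0.7104 = 0.8636, so I = 4.02 × 0.8636 = 3.472 A.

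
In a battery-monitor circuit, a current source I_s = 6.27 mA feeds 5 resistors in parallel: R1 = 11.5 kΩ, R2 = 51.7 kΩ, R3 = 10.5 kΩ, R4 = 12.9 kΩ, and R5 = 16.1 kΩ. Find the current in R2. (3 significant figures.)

I ≈ 0.355 mA

Total conductance ΣG = 1/11.5 + 1/51.7 + 1/10.5 + 1/12.9 + 1/16.1 = 0.3412 (units of 1/kΩ).
By the current-divider rule, I = I_s · G_k/ΣG = 6.27 × 0.05669 = 0.3555 mA.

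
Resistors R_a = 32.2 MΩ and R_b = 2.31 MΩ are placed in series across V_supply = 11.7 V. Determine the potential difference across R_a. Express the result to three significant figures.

V ≈ 10.9 V

ΣR = 32.2 + 2.31 = 34.51 MΩ.
Voltage divider: V = V_supply · (32.20 / 34.51) = 11.7 × 0.9331 = 10.92 V.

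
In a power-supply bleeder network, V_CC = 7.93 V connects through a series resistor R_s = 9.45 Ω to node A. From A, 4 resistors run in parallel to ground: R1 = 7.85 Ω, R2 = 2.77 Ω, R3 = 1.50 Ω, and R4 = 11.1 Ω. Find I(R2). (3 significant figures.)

I ≈ 0.224 A

Combine the parallel branches: R_p = (1/7.85 + 1/2.77 + 1/1.50 + 1/11.1)⁻¹ = 0.8031 Ω.
V_A = 7.93 × 0.8031/10.25 = 0.6211 V.
Branch current I = V_A/R2 = 0.6211/2.77 = 0.2242 A.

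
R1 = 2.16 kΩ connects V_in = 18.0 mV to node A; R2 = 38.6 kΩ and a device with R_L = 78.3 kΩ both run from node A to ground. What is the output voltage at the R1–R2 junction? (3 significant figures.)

R2 ‖ R_L = (38.6 × 78.3)/(38.6 + 78.3) = 25.85 kΩ.
Voltage divider with the loaded lower leg: V_out = 18.0 × 25.85/(2.16 + 25.85) = 18.0 × 0.9229 = 16.61 mV.

V_out ≈ 16.6 mV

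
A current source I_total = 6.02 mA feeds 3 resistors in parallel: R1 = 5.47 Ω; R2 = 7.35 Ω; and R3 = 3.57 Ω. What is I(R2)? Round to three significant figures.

I ≈ 1.37 mA

ΣG = 1/5.47 + 1/7.35 + 1/3.57 = 0.5990.
Current divider: I(R2) = I_total · G_k/ΣG = 6.02 × (0.1361/0.5990) = 6.02 × 0.2271 = 1.367 mA.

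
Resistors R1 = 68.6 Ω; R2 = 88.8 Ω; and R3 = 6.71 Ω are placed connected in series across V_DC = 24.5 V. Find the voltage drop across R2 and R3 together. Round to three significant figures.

Series total: ΣR = 68.6 + 88.8 + 6.71 = 164.1 Ω.
R_{R2..R3} = 88.8 + 6.71 = 95.51 Ω.
V = V_DC · R/ΣR = 24.5 × 0.5820 = 14.26 V.

V ≈ 14.3 V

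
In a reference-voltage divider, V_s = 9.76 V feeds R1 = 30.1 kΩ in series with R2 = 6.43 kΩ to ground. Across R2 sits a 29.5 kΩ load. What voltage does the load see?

First combine the lower leg with the load: R2 ‖ R_L = 5.279 kΩ.
Then V_out = V_s · R2'/(R1 + R2') = 9.76 × 5.279/35.38 = 1.456 V.

V_out ≈ 1.46 V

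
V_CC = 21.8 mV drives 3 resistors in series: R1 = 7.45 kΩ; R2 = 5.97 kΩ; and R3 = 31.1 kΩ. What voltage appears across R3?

Series total: ΣR = 7.45 + 5.97 + 31.1 = 44.52 kΩ.
By the voltage-divider rule, V = 21.8 × 31.10/44.52 = 15.23 mV.

V ≈ 15.2 mV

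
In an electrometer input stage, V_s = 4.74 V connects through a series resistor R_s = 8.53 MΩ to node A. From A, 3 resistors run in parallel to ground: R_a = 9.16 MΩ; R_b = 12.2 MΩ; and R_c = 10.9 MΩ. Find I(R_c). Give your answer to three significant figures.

Combine the parallel branches: R_p = (1/9.16 + 1/12.2 + 1/10.9)⁻¹ = 3.535 MΩ.
Node voltage V_A = V_s · R_p/(R_s + R_p) = 4.74 × 0.2930 = 1.389 V.
I(R_c) = V_A / R_c = 1.389/10.9 = 0.1274 µA.

I ≈ 0.127 µA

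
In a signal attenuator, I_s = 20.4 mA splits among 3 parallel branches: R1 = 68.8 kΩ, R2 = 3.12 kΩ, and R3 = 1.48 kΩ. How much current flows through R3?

Total conductance ΣG = 1/68.8 + 1/3.12 + 1/1.48 = 1.011 (units of 1/kΩ).
Current divider: I(R3) = I_s · G_k/ΣG = 20.4 × (0.6757/1.011) = 20.4 × 0.6685 = 13.64 mA.

I ≈ 13.6 mA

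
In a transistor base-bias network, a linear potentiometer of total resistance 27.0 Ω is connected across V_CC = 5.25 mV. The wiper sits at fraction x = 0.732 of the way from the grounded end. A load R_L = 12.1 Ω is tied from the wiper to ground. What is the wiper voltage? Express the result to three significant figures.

V_out ≈ 2.67 mV

Split the track: R_lower = x·R_p = 19.76 Ω, R_upper = (1−x)·R_p = 7.236 Ω.
(x·R_p) ‖ R_L = 7.505 Ω.
Then V_out = V_CC · 7.505/(7.236 + 7.505) = 2.673 mV.
(Unloaded: V_out = x·V_CC = 3.84 mV.)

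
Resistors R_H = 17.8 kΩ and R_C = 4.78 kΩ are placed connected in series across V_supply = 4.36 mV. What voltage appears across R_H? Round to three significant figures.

V ≈ 3.44 mV

Series total: ΣR = 17.8 + 4.78 = 22.58 kΩ.
V = V_supply · R/ΣR = 4.36 × 0.7883 = 3.437 mV.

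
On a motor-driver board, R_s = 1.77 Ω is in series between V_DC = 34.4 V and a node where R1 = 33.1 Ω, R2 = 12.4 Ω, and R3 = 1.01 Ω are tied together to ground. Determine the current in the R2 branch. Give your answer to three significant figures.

I ≈ 0.941 A

Combine the parallel branches: R_p = (1/33.1 + 1/12.4 + 1/1.01)⁻¹ = 0.9083 Ω.
V_A = 34.4 × 0.9083/2.678 = 11.67 V.
Branch current I = V_A/R2 = 11.67/12.4 = 0.9408 A.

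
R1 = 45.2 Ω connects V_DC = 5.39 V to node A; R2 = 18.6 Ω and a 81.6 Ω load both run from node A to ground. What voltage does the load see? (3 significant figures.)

V_out ≈ 1.35 V

The load sits in parallel with R2, giving an effective lower resistance R2' = R2·R_L/(R2+R_L) = 15.15 Ω.
Now apply the divider: V_out = 5.39 × 0.2510 = 1.353 V.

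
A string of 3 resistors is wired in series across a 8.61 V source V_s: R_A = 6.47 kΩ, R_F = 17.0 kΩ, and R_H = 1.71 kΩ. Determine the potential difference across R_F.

V ≈ 5.81 V

ΣR = 6.47 + 17.0 + 1.71 = 25.18 kΩ.
By the voltage-divider rule, V = 8.61 × 17.00/25.18 = 5.813 V.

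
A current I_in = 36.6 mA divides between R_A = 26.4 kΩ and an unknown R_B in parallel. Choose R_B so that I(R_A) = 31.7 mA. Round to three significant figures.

R_B ≈ 171 kΩ

In a two-way split, I_A/I_in = R_B/(R_A + R_B).
31.7/36.6 = R_B/(R_A + R_B) → R_B = R_A · (0.8661)/(1 − 0.8661) = 26.4 × 6.469 = 170.8 kΩ.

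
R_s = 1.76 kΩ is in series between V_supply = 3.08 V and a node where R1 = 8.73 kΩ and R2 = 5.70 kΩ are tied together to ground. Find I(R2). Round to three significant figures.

I ≈ 0.358 mA

Parallel bank: R_p = 1/(1/8.73 + 1/5.70) = 3.448 kΩ.
V_A = 3.08 × 3.448/5.208 = 2.039 V.
Branch current I = V_A/R2 = 2.039/5.70 = 0.3578 mA.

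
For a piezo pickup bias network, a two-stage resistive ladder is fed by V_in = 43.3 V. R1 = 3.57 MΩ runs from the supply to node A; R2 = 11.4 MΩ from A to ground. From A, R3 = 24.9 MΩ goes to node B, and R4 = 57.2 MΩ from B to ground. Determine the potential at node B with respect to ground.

V_B ≈ 22.2 V

Node A sees R2 in parallel with the series input of stage 2, R3 + R4 = 82.10 MΩ.
Effective lower resistance at A: R2 ‖ 82.10 = 10.01 MΩ.
V_A = 43.3 × 10.01/(3.57 + 10.01) = 31.92 V.
Then the unloaded second divider: V_B = V_A × R4/(R3+R4) = 31.92 × 0.6967 = 22.24 V.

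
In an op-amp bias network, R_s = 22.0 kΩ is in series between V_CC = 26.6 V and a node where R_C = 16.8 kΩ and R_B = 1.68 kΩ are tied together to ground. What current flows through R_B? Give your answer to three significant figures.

Parallel bank: R_p = 1/(1/16.8 + 1/1.68) = 1.527 kΩ.
Node voltage V_A = V_CC · R_p/(R_s + R_p) = 26.6 × 0.06491 = 1.727 V.
Branch current I = V_A/R_B = 1.727/1.68 = 1.028 mA.

I ≈ 1.03 mA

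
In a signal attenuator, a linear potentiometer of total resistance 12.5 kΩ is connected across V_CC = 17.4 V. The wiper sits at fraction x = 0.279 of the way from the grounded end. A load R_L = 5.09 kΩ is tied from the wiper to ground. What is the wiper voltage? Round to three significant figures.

The pot divides into 9.012 kΩ above the wiper and 3.488 kΩ below.
R_L loads the lower segment: effective lower R = 2.070 kΩ.
V_out = 17.4 × 2.070/(9.012 + 2.070) = 3.249 V.
(Unloaded: V_out = x·V_CC = 4.85 V.)

V_out ≈ 3.25 V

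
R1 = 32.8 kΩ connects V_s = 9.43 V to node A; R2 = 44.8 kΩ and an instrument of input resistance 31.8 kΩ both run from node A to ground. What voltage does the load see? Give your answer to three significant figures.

V_out ≈ 3.41 V

First combine the lower leg with the load: R2 ‖ R_L = 18.60 kΩ.
Then V_out = V_s · R2'/(R1 + R2') = 9.43 × 18.60/51.40 = 3.412 V.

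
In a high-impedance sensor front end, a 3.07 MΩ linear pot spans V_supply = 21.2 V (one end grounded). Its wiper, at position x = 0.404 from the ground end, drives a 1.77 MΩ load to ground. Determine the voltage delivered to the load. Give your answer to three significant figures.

V_out ≈ 6.04 V

The pot divides into 1.830 MΩ above the wiper and 1.240 MΩ below.
(x·R_p) ‖ R_L = 0.7293 MΩ.
Then V_out = V_supply · 0.7293/(1.830 + 0.7293) = 6.042 V.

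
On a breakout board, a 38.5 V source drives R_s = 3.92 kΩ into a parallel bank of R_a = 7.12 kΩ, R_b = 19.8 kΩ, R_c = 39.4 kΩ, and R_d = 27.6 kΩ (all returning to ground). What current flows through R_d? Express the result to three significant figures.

Combine the parallel branches: R_p = (1/7.12 + 1/19.8 + 1/39.4 + 1/27.6)⁻¹ = 3.959 kΩ.
V_A = 38.5 × 3.959/7.879 = 19.35 V.
Branch current I = V_A/R_d = 19.35/27.6 = 0.7009 mA.

I ≈ 0.701 mA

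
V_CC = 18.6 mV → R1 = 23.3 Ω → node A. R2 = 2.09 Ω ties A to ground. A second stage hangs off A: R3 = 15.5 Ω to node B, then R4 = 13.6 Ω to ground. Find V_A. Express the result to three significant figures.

V_A ≈ 1.44 mV

Node A sees R2 in parallel with the series input of stage 2, R3 + R4 = 29.10 Ω.
R2 ‖ (R3+R4) = 1.950 Ω.
V_A = 18.6 × 1.950/(23.3 + 1.950) = 1.436 mV.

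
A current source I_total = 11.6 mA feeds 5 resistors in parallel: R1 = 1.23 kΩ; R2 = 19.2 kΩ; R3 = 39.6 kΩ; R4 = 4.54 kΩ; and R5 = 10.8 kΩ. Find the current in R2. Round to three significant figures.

Conductances: ΣG = 1/1.23 + 1/19.2 + 1/39.6 + 1/4.54 + 1/10.8 = 1.203 (1/kΩ).
By the current-divider rule, I = I_total · G_k/ΣG = 11.6 × 0.04329 = 0.5021 mA.

I ≈ 0.502 mA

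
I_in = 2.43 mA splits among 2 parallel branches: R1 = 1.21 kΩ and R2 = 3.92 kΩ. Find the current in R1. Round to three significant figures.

Two-branch current divider: I_k = I_in · R_other/(R_1 + R_2).
I(R1) = 2.43 × 3.92/(1.21 + 3.92) = 2.43 × 0.7641 = 1.857 mA.

I ≈ 1.86 mA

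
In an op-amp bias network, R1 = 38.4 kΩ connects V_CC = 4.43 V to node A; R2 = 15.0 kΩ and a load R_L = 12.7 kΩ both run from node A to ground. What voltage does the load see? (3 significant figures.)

The load sits in parallel with R2, giving an effective lower resistance R2' = R2·R_L/(R2+R_L) = 6.877 kΩ.
Voltage divider with the loaded lower leg: V_out = 4.43 × 6.877/(38.4 + 6.877) = 4.43 × 0.1519 = 0.6729 V.
(Unloaded it would be 1.24 V; the load pulls it down.)

V_out ≈ 0.673 V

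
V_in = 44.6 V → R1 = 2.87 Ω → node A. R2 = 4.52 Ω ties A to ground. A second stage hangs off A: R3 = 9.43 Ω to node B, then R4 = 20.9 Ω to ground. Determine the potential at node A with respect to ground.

V_A ≈ 25.8 V

Looking into the second stage from A: R3 + R4 = 30.33 Ω appears in parallel with R2.
Effective lower resistance at A: R2 ‖ 30.33 = 3.934 Ω.
V_A = 44.6 × 3.934/(2.87 + 3.934) = 25.79 V.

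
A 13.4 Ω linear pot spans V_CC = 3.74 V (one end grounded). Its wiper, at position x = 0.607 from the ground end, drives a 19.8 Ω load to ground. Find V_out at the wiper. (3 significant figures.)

Split the track: R_lower = x·R_p = 8.134 Ω, R_upper = (1−x)·R_p = 5.266 Ω.
(x·R_p) ‖ R_L = 5.765 Ω.
Then V_out = V_CC · 5.765/(5.266 + 5.765) = 1.955 V.

V_out ≈ 1.95 V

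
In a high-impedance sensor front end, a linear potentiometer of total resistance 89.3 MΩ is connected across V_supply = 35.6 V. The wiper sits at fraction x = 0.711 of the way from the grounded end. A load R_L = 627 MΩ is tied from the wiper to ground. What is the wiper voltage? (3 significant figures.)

Lower segment x·R_p = 63.49 MΩ; upper segment (1−x)·R_p = 25.81 MΩ.
Lower segment in parallel with the load: 63.49 ‖ 627 = 57.65 MΩ.
V_out = 35.6 × 57.65/(25.81 + 57.65) = 24.59 V.
(Unloaded: V_out = x·V_supply = 25.3 V.)

V_out ≈ 24.6 V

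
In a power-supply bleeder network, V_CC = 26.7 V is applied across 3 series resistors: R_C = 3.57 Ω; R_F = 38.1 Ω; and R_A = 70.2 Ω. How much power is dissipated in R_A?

P ≈ 4.00 W

The common current is I = 26.7/111.9 = 0.2387 A.
P(R_A) = I²·R_A = (0.2387)² × 70.2 = 3.999 W.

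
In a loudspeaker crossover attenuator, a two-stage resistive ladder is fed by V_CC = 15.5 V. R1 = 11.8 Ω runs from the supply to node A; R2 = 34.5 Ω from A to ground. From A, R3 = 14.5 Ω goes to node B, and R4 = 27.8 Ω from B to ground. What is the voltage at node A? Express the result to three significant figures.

Looking into the second stage from A: R3 + R4 = 42.30 Ω appears in parallel with R2.
Effective lower resistance at A: R2 ‖ 42.30 = 19.00 Ω.
First divider: V_A = V_CC · 19.00/(11.8 + 19.00) = 9.562 V.

V_A ≈ 9.56 V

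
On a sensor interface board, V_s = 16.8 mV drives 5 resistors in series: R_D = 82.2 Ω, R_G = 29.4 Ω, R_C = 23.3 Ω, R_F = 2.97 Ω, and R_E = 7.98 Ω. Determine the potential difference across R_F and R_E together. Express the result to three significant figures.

V ≈ 1.26 mV

Series total: ΣR = 82.2 + 29.4 + 23.3 + 2.97 + 7.98 = 145.8 Ω.
R_{R_F..R_E} = 2.97 + 7.98 = 10.95 Ω.
V = V_s · R/ΣR = 16.8 × 0.07508 = 1.261 mV.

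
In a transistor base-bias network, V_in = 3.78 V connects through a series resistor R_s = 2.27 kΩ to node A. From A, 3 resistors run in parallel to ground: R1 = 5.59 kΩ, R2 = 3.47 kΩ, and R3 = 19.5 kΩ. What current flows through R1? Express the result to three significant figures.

Parallel bank: R_p = 1/(1/5.59 + 1/3.47 + 1/19.5) = 1.929 kΩ.
V_A = 3.78 × 1.929/4.199 = 1.737 V.
Branch current I = V_A/R1 = 1.737/5.59 = 0.3107 mA.

I ≈ 0.311 mA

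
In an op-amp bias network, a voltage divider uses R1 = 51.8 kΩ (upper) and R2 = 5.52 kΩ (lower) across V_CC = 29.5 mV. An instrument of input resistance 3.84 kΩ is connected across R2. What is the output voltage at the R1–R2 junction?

The load sits in parallel with R2, giving an effective lower resistance R2' = R2·R_L/(R2+R_L) = 2.265 kΩ.
Now apply the divider: V_out = 29.5 × 0.04189 = 1.236 mV.

V_out ≈ 1.24 mV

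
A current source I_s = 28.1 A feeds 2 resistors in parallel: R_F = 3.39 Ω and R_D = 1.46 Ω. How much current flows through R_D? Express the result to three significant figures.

Two-branch current divider: I_k = I_s · R_other/(R_1 + R_2).
I(R_D) = 28.1 × 3.39/(3.39 + 1.46) = 28.1 × 0.6990 = 19.64 A.

I ≈ 19.6 A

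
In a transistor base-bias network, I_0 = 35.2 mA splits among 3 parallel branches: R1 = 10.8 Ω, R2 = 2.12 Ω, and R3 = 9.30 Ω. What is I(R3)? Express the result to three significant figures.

I ≈ 5.63 mA

ΣG = 1/10.8 + 1/2.12 + 1/9.30 = 0.6718.
By the current-divider rule, I = I_0 · G_k/ΣG = 35.2 × 0.1601 = 5.634 mA.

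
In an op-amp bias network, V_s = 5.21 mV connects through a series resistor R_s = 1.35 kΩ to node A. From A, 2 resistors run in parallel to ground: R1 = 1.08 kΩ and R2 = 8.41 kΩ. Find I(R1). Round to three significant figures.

Equivalent of the parallel group: R_p = 0.9571 kΩ.
V_A by voltage divider: V_A = 5.21 × 0.9571/(1.35 + 0.9571) = 2.161 mV.
I(R1) = V_A / R1 = 2.161/1.08 = 2.001 µA.

I ≈ 2.00 µA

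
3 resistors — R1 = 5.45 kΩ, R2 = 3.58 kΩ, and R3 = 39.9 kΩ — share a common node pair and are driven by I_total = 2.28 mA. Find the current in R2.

ΣG = 1/5.45 + 1/3.58 + 1/39.9 = 0.4879.
Current divider: I(R2) = I_total · G_k/ΣG = 2.28 × (0.2793/0.4879) = 2.28 × 0.5725 = 1.305 mA.

I ≈ 1.31 mA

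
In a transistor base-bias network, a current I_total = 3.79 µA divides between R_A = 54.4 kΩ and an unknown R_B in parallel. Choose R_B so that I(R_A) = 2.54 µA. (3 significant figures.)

The fraction through R_A equals R_B/(R_A+R_B).
With f = 0.6702, R_B = R_A · f/(1−f) = 54.4 × 2.032 = 110.5 kΩ.

R_B ≈ 111 kΩ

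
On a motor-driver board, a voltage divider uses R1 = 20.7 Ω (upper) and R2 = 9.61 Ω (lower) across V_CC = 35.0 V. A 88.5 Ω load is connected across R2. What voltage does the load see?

V_out ≈ 10.3 V

R2 ‖ R_L = (9.61 × 88.5)/(9.61 + 88.5) = 8.669 Ω.
Then V_out = V_CC · R2'/(R1 + R2') = 35.0 × 8.669/29.37 = 10.33 V.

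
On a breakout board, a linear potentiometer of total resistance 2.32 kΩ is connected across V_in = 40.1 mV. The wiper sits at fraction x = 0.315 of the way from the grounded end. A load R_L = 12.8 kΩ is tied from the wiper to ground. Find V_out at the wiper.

V_out ≈ 12.2 mV

Lower segment x·R_p = 0.7308 kΩ; upper segment (1−x)·R_p = 1.589 kΩ.
R_L loads the lower segment: effective lower R = 0.6913 kΩ.
Loaded-divider output: V_out = 40.1 × 0.3031 = 12.16 mV.
(Unloaded: V_out = x·V_in = 12.6 mV.)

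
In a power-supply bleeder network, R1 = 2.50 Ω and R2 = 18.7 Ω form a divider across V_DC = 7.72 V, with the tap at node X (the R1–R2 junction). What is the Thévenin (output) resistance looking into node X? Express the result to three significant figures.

R_th ≈ 2.21 Ω

Zeroing V_DC shorts the top of R1 to ground, so R_th = R1 ‖ R2 = 2.205 Ω.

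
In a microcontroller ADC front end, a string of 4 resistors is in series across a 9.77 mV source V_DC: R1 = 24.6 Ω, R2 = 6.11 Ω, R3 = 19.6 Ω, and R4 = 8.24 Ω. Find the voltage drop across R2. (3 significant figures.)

V ≈ 1.02 mV

Series total: ΣR = 24.6 + 6.11 + 19.6 + 8.24 = 58.55 Ω.
V = V_DC · R/ΣR = 9.77 × 0.1044 = 1.020 mV.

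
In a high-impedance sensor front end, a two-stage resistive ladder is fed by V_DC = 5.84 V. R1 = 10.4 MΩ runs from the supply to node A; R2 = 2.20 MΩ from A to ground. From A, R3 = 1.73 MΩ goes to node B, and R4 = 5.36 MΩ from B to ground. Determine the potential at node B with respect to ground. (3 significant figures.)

Looking into the second stage from A: R3 + R4 = 7.090 MΩ appears in parallel with R2.
R2 ‖ (R3+R4) = 1.679 MΩ.
V_A = 5.84 × 1.679/(10.4 + 1.679) = 0.8118 V.
Stage 2 is unloaded, so V_B = V_A · R4/(R3+R4) = 0.8118 × 5.36/7.090 = 0.6137 V.

V_B ≈ 0.614 V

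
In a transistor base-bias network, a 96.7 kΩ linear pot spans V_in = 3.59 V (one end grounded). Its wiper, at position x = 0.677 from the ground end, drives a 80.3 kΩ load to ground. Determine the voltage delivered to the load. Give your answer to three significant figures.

V_out ≈ 1.92 V

Lower segment x·R_p = 65.47 kΩ; upper segment (1−x)·R_p = 31.23 kΩ.
R_L loads the lower segment: effective lower R = 36.06 kΩ.
V_out = 3.59 × 36.06/(31.23 + 36.06) = 1.924 V.
(Unloaded: V_out = x·V_in = 2.43 V.)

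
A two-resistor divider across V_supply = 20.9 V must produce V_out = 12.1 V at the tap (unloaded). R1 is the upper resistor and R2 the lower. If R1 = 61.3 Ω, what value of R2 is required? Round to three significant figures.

The divider ratio is R2/(R1+R2) = 12.1/20.9 = 0.5789.
R2 = R1 · 0.5789/(1 − 0.5789) = 84.29 Ω.

R2 ≈ 84.3 Ω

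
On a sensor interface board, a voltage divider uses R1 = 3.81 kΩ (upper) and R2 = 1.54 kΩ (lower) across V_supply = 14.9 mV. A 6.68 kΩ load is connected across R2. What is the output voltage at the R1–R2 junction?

V_out ≈ 3.68 mV

R2 ‖ R_L = (1.54 × 6.68)/(1.54 + 6.68) = 1.251 kΩ.
Voltage divider with the loaded lower leg: V_out = 14.9 × 1.251/(3.81 + 1.251) = 14.9 × 0.2473 = 3.684 mV.
(Unloaded it would be 4.29 mV; the load pulls it down.)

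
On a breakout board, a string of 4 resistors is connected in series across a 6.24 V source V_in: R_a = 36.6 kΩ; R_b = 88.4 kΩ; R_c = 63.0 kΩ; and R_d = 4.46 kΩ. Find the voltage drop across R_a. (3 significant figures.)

V ≈ 1.19 V

ΣR = 36.6 + 88.4 + 63.0 + 4.46 = 192.5 kΩ.
By the voltage-divider rule, V = 6.24 × 36.60/192.5 = 1.187 V.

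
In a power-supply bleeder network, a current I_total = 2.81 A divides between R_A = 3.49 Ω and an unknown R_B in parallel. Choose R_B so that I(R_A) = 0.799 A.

The fraction through R_A equals R_B/(R_A+R_B).
0.799/2.81 = R_B/(R_A + R_B) → R_B = R_A · (0.2843)/(1 − 0.2843) = 3.49 × 0.3973 = 1.387 Ω.

R_B ≈ 1.39 Ω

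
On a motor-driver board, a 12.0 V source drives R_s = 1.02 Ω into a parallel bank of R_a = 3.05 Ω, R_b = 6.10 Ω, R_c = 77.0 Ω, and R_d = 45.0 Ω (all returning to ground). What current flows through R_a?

I ≈ 2.56 A

Combine the parallel branches: R_p = (1/3.05 + 1/6.10 + 1/77.0 + 1/45.0)⁻¹ = 1.897 Ω.
V_A by voltage divider: V_A = 12.0 × 1.897/(1.02 + 1.897) = 7.805 V.
I(R_a) = V_A / R_a = 7.805/3.05 = 2.559 A.
(Check via current divider: I_total = 4.113 A; share G_k/ΣG = 0.6221 → same result.)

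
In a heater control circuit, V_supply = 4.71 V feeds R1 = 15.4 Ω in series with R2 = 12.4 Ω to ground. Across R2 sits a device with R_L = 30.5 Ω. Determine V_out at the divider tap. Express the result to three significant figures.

V_out ≈ 1.71 V

First combine the lower leg with the load: R2 ‖ R_L = 8.816 Ω.
Voltage divider with the loaded lower leg: V_out = 4.71 × 8.816/(15.4 + 8.816) = 4.71 × 0.3641 = 1.715 V.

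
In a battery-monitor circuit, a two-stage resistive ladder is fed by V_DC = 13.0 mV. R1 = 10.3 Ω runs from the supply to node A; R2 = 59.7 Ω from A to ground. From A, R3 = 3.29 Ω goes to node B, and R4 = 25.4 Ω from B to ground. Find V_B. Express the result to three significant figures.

Looking into the second stage from A: R3 + R4 = 28.69 Ω appears in parallel with R2.
Effective lower resistance at A: R2 ‖ 28.69 = 19.38 Ω.
First divider: V_A = V_DC · 19.38/(10.3 + 19.38) = 8.488 mV.
V_B = V_A × 0.8853 = 7.515 mV.

V_B ≈ 7.51 mV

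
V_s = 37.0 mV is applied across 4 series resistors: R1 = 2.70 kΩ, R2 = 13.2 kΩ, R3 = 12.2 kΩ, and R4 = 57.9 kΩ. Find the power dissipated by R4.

The common current is I = 37.0/86.00 = 0.4302 µA.
V(R4) = I·R = 24.91 mV; P = V·I = 24.91 × 0.4302 = 10.72 nW.

P ≈ 10.7 nW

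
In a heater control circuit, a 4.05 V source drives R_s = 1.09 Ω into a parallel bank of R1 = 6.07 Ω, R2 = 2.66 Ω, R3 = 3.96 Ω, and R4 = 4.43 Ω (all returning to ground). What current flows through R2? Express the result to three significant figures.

Combine the parallel branches: R_p = (1/6.07 + 1/2.66 + 1/3.96 + 1/4.43)⁻¹ = 0.9814 Ω.
V_A by voltage divider: V_A = 4.05 × 0.9814/(1.09 + 0.9814) = 1.919 V.
I(R2) = V_A / R2 = 1.919/2.66 = 0.7214 A.

I ≈ 0.721 A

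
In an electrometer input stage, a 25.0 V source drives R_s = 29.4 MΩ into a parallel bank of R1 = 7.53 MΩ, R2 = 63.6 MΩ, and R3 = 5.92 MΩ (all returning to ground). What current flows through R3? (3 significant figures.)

I ≈ 0.409 µA

Combine the parallel branches: R_p = (1/7.53 + 1/63.6 + 1/5.92)⁻¹ = 3.150 MΩ.
Node voltage V_A = V_in · R_p/(R_s + R_p) = 25.0 × 0.09678 = 2.419 V.
Branch current I = V_A/R3 = 2.419/5.92 = 0.4087 µA.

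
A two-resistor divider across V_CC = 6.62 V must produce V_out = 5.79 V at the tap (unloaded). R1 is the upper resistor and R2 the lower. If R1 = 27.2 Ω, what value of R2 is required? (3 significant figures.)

R2 ≈ 190 Ω

The divider ratio is R2/(R1+R2) = 5.79/6.62 = 0.8746.
Rearranging, R2 = R1·k/(1−k) = 27.2 × 6.976 = 189.7 Ω.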